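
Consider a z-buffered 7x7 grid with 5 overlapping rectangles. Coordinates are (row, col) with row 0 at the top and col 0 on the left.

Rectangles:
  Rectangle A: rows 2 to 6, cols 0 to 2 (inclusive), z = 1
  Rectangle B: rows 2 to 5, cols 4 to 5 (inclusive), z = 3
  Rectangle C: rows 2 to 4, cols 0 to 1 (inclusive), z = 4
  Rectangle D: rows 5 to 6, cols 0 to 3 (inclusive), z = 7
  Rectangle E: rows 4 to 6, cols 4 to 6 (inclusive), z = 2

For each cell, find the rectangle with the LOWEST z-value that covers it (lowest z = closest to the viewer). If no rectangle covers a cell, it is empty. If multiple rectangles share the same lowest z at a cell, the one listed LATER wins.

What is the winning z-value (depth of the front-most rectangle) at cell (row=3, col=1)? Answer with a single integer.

Answer: 1

Derivation:
Check cell (3,1):
  A: rows 2-6 cols 0-2 z=1 -> covers; best now A (z=1)
  B: rows 2-5 cols 4-5 -> outside (col miss)
  C: rows 2-4 cols 0-1 z=4 -> covers; best now A (z=1)
  D: rows 5-6 cols 0-3 -> outside (row miss)
  E: rows 4-6 cols 4-6 -> outside (row miss)
Winner: A at z=1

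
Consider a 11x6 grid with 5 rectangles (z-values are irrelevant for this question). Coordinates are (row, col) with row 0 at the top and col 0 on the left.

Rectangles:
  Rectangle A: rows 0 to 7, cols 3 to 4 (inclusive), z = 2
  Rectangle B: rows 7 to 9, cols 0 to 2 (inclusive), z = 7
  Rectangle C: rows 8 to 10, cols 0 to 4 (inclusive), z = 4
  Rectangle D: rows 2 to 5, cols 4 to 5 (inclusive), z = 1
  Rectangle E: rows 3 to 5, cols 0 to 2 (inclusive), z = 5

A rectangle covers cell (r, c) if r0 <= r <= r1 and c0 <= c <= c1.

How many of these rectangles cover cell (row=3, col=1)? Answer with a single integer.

Check cell (3,1):
  A: rows 0-7 cols 3-4 -> outside (col miss)
  B: rows 7-9 cols 0-2 -> outside (row miss)
  C: rows 8-10 cols 0-4 -> outside (row miss)
  D: rows 2-5 cols 4-5 -> outside (col miss)
  E: rows 3-5 cols 0-2 -> covers
Count covering = 1

Answer: 1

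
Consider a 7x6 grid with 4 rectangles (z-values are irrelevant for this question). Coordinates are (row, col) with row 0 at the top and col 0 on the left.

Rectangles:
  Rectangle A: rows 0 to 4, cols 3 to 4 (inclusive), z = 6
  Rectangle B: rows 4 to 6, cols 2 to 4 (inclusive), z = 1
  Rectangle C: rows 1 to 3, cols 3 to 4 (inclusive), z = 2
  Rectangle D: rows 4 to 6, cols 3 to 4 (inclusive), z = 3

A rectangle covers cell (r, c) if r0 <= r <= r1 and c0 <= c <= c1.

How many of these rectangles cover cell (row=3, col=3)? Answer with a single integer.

Answer: 2

Derivation:
Check cell (3,3):
  A: rows 0-4 cols 3-4 -> covers
  B: rows 4-6 cols 2-4 -> outside (row miss)
  C: rows 1-3 cols 3-4 -> covers
  D: rows 4-6 cols 3-4 -> outside (row miss)
Count covering = 2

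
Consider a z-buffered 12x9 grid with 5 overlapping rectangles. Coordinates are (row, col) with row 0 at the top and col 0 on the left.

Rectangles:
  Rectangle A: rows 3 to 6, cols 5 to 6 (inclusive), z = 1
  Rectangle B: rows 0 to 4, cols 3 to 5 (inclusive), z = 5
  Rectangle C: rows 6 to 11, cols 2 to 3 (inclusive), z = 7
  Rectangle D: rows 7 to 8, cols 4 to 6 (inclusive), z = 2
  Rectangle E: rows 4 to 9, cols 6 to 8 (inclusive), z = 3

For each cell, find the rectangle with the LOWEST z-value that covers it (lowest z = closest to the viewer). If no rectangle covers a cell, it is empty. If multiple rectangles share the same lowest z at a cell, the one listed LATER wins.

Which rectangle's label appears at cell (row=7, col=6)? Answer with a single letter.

Check cell (7,6):
  A: rows 3-6 cols 5-6 -> outside (row miss)
  B: rows 0-4 cols 3-5 -> outside (row miss)
  C: rows 6-11 cols 2-3 -> outside (col miss)
  D: rows 7-8 cols 4-6 z=2 -> covers; best now D (z=2)
  E: rows 4-9 cols 6-8 z=3 -> covers; best now D (z=2)
Winner: D at z=2

Answer: D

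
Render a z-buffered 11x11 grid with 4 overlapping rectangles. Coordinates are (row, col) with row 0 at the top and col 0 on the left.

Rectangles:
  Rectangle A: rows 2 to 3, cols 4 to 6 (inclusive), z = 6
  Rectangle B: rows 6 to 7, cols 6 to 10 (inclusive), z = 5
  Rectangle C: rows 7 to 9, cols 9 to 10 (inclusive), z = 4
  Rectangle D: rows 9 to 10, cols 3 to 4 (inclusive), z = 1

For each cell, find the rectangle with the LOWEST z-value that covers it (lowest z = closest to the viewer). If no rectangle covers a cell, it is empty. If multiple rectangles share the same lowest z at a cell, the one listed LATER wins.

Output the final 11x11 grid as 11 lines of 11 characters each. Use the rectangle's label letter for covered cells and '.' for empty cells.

...........
...........
....AAA....
....AAA....
...........
...........
......BBBBB
......BBBCC
.........CC
...DD....CC
...DD......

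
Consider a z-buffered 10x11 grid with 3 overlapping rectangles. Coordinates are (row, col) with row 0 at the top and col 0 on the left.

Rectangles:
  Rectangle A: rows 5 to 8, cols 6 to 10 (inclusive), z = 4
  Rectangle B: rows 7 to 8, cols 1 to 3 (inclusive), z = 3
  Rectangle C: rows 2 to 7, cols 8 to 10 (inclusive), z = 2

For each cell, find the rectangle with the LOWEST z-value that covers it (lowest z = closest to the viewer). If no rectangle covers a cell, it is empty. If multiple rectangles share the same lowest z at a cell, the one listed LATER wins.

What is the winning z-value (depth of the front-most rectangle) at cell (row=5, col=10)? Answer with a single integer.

Answer: 2

Derivation:
Check cell (5,10):
  A: rows 5-8 cols 6-10 z=4 -> covers; best now A (z=4)
  B: rows 7-8 cols 1-3 -> outside (row miss)
  C: rows 2-7 cols 8-10 z=2 -> covers; best now C (z=2)
Winner: C at z=2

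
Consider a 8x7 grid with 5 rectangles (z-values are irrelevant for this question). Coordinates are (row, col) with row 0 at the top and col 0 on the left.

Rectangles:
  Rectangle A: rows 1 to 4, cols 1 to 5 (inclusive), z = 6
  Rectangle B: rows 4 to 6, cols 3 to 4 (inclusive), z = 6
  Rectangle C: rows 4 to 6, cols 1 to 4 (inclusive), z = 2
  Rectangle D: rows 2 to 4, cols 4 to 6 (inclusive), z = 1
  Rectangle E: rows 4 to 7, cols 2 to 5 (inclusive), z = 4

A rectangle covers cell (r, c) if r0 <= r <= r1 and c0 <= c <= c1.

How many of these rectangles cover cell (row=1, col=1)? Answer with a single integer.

Answer: 1

Derivation:
Check cell (1,1):
  A: rows 1-4 cols 1-5 -> covers
  B: rows 4-6 cols 3-4 -> outside (row miss)
  C: rows 4-6 cols 1-4 -> outside (row miss)
  D: rows 2-4 cols 4-6 -> outside (row miss)
  E: rows 4-7 cols 2-5 -> outside (row miss)
Count covering = 1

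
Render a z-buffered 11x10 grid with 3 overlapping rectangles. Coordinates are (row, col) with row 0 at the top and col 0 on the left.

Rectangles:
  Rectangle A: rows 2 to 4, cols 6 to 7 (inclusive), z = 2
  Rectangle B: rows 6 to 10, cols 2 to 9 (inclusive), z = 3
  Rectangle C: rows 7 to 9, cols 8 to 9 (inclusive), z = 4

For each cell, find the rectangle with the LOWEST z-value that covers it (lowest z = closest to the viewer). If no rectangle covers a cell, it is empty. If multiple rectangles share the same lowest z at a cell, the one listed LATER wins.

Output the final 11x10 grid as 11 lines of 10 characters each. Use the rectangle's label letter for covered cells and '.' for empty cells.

..........
..........
......AA..
......AA..
......AA..
..........
..BBBBBBBB
..BBBBBBBB
..BBBBBBBB
..BBBBBBBB
..BBBBBBBB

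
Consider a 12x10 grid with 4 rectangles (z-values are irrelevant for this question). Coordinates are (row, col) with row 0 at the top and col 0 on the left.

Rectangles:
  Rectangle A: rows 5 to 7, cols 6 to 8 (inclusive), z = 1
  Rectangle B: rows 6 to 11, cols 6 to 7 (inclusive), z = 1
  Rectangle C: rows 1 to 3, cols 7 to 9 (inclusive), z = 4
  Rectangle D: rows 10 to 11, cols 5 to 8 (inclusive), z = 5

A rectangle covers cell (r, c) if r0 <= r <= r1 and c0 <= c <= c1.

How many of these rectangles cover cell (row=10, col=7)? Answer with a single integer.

Answer: 2

Derivation:
Check cell (10,7):
  A: rows 5-7 cols 6-8 -> outside (row miss)
  B: rows 6-11 cols 6-7 -> covers
  C: rows 1-3 cols 7-9 -> outside (row miss)
  D: rows 10-11 cols 5-8 -> covers
Count covering = 2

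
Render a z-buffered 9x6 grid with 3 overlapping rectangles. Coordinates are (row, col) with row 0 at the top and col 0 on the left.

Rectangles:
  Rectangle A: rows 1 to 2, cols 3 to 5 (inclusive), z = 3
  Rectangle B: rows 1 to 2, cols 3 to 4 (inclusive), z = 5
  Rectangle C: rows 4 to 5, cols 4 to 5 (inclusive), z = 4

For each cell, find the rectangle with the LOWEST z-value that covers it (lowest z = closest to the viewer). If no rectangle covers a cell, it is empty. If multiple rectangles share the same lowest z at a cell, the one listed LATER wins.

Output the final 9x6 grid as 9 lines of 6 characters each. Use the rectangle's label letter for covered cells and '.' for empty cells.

......
...AAA
...AAA
......
....CC
....CC
......
......
......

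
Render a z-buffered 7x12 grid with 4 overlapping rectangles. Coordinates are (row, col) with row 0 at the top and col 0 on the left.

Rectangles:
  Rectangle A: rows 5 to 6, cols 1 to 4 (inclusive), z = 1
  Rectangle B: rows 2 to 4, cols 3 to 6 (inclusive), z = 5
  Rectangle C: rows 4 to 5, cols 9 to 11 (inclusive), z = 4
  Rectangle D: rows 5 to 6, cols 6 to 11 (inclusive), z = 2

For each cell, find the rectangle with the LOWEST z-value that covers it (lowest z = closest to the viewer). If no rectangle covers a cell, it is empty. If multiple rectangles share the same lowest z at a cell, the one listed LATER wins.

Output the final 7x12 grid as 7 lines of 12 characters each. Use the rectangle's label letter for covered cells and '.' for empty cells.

............
............
...BBBB.....
...BBBB.....
...BBBB..CCC
.AAAA.DDDDDD
.AAAA.DDDDDD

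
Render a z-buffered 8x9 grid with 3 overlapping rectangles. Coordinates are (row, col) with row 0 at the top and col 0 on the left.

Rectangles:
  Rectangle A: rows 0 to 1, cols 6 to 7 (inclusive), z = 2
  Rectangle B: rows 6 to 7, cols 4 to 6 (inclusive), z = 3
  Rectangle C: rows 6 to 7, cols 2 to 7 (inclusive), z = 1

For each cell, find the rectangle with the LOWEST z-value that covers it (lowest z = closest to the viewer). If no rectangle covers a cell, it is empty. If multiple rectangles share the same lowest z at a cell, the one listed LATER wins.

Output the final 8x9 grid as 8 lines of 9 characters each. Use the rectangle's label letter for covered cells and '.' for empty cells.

......AA.
......AA.
.........
.........
.........
.........
..CCCCCC.
..CCCCCC.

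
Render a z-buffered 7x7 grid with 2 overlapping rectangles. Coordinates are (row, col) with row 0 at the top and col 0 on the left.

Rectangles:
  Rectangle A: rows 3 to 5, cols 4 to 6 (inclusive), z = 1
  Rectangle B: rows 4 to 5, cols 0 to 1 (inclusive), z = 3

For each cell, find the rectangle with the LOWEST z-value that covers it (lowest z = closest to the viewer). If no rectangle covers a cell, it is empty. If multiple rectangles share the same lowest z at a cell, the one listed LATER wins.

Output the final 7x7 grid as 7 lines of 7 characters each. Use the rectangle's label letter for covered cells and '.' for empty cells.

.......
.......
.......
....AAA
BB..AAA
BB..AAA
.......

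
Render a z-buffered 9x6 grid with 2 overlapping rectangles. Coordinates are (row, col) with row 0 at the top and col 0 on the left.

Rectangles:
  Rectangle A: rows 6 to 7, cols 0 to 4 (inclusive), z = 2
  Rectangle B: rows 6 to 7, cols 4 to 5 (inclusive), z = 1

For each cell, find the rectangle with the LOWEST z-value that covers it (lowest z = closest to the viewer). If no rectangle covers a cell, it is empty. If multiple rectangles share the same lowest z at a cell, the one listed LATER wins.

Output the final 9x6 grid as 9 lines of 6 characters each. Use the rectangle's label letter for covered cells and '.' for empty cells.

......
......
......
......
......
......
AAAABB
AAAABB
......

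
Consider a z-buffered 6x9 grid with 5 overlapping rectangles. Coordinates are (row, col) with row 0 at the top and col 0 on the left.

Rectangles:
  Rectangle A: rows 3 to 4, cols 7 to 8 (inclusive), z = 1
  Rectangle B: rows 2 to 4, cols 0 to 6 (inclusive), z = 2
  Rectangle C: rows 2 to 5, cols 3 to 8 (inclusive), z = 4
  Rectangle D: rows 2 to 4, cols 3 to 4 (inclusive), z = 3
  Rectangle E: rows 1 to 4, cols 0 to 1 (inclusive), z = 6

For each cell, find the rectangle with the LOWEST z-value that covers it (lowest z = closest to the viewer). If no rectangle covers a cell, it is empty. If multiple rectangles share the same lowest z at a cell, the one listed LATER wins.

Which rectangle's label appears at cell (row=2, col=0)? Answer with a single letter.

Check cell (2,0):
  A: rows 3-4 cols 7-8 -> outside (row miss)
  B: rows 2-4 cols 0-6 z=2 -> covers; best now B (z=2)
  C: rows 2-5 cols 3-8 -> outside (col miss)
  D: rows 2-4 cols 3-4 -> outside (col miss)
  E: rows 1-4 cols 0-1 z=6 -> covers; best now B (z=2)
Winner: B at z=2

Answer: B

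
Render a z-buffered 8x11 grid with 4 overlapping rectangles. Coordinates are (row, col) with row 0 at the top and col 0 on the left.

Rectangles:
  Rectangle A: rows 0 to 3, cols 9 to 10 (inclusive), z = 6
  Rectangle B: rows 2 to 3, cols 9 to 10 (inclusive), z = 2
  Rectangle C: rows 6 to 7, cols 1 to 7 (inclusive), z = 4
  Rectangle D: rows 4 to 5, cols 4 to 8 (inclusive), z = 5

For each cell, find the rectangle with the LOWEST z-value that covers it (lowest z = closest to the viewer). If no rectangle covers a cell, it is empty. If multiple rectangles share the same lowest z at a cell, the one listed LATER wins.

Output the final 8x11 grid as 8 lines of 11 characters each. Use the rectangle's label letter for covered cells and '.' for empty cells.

.........AA
.........AA
.........BB
.........BB
....DDDDD..
....DDDDD..
.CCCCCCC...
.CCCCCCC...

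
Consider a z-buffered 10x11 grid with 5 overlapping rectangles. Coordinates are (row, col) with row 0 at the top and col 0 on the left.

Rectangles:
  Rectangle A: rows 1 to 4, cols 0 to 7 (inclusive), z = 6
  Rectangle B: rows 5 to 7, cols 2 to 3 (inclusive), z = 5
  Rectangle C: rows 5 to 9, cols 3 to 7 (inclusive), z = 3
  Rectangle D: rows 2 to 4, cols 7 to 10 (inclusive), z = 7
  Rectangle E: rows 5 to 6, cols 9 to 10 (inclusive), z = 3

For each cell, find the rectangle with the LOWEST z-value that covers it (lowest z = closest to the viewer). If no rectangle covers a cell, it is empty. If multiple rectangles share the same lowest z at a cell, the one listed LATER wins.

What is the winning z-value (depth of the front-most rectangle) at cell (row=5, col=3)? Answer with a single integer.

Answer: 3

Derivation:
Check cell (5,3):
  A: rows 1-4 cols 0-7 -> outside (row miss)
  B: rows 5-7 cols 2-3 z=5 -> covers; best now B (z=5)
  C: rows 5-9 cols 3-7 z=3 -> covers; best now C (z=3)
  D: rows 2-4 cols 7-10 -> outside (row miss)
  E: rows 5-6 cols 9-10 -> outside (col miss)
Winner: C at z=3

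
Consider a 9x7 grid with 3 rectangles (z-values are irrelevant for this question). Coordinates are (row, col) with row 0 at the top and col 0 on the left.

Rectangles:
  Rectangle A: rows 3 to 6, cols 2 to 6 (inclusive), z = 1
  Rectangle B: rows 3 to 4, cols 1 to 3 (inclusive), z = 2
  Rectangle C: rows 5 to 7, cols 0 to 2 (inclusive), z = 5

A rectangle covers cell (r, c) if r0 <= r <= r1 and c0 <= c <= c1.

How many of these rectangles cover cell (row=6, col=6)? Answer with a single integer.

Answer: 1

Derivation:
Check cell (6,6):
  A: rows 3-6 cols 2-6 -> covers
  B: rows 3-4 cols 1-3 -> outside (row miss)
  C: rows 5-7 cols 0-2 -> outside (col miss)
Count covering = 1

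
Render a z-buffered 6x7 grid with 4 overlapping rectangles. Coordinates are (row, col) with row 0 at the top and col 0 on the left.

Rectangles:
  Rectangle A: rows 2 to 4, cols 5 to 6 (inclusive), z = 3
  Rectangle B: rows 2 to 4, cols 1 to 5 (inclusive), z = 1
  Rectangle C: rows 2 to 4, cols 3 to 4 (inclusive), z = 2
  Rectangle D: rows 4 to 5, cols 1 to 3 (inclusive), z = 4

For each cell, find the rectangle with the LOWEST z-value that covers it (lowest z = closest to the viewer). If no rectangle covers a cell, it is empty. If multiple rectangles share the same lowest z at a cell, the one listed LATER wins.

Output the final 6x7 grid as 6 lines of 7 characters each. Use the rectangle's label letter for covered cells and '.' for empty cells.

.......
.......
.BBBBBA
.BBBBBA
.BBBBBA
.DDD...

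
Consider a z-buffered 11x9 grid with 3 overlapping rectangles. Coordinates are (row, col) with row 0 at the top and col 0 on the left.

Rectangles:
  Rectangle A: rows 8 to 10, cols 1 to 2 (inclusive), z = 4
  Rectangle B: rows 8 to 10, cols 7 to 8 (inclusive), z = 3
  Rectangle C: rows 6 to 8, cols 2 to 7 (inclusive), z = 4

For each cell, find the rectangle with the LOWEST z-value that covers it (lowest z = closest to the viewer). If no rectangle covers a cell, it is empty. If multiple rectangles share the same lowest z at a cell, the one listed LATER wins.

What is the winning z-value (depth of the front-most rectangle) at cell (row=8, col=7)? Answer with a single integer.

Check cell (8,7):
  A: rows 8-10 cols 1-2 -> outside (col miss)
  B: rows 8-10 cols 7-8 z=3 -> covers; best now B (z=3)
  C: rows 6-8 cols 2-7 z=4 -> covers; best now B (z=3)
Winner: B at z=3

Answer: 3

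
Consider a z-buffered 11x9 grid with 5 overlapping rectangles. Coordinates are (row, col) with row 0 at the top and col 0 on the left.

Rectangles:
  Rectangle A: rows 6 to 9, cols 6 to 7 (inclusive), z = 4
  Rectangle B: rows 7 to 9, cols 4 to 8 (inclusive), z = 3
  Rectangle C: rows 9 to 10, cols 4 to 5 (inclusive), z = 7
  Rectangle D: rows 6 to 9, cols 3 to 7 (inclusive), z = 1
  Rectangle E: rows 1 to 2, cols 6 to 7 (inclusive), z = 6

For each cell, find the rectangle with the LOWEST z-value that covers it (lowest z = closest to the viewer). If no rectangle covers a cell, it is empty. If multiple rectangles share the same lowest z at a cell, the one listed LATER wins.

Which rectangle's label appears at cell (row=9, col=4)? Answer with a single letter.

Answer: D

Derivation:
Check cell (9,4):
  A: rows 6-9 cols 6-7 -> outside (col miss)
  B: rows 7-9 cols 4-8 z=3 -> covers; best now B (z=3)
  C: rows 9-10 cols 4-5 z=7 -> covers; best now B (z=3)
  D: rows 6-9 cols 3-7 z=1 -> covers; best now D (z=1)
  E: rows 1-2 cols 6-7 -> outside (row miss)
Winner: D at z=1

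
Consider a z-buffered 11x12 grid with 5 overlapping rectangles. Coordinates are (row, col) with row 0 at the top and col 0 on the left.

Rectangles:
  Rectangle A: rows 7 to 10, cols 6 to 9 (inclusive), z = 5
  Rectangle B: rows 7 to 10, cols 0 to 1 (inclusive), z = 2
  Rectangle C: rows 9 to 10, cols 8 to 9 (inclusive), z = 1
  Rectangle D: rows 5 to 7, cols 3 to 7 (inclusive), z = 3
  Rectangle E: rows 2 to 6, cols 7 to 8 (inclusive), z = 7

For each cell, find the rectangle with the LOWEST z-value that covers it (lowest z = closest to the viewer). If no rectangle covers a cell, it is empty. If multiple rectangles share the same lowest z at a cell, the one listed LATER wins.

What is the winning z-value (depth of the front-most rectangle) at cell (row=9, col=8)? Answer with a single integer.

Check cell (9,8):
  A: rows 7-10 cols 6-9 z=5 -> covers; best now A (z=5)
  B: rows 7-10 cols 0-1 -> outside (col miss)
  C: rows 9-10 cols 8-9 z=1 -> covers; best now C (z=1)
  D: rows 5-7 cols 3-7 -> outside (row miss)
  E: rows 2-6 cols 7-8 -> outside (row miss)
Winner: C at z=1

Answer: 1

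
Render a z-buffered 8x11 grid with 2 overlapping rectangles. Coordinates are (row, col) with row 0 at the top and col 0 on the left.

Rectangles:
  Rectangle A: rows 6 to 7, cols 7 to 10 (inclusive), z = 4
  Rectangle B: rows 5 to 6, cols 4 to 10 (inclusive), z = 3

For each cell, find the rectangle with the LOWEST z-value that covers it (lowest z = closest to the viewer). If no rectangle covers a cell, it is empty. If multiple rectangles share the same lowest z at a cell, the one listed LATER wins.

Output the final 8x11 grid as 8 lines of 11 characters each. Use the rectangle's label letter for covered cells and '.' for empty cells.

...........
...........
...........
...........
...........
....BBBBBBB
....BBBBBBB
.......AAAA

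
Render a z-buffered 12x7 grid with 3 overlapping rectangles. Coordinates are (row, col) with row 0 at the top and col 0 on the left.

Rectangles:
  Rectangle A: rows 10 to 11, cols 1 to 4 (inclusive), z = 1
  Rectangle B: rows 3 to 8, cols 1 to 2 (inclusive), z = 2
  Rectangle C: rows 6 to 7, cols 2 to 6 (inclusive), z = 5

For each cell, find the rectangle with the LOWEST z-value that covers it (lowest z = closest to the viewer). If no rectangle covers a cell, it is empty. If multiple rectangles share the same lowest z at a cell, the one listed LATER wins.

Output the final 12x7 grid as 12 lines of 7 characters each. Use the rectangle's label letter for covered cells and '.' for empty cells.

.......
.......
.......
.BB....
.BB....
.BB....
.BBCCCC
.BBCCCC
.BB....
.......
.AAAA..
.AAAA..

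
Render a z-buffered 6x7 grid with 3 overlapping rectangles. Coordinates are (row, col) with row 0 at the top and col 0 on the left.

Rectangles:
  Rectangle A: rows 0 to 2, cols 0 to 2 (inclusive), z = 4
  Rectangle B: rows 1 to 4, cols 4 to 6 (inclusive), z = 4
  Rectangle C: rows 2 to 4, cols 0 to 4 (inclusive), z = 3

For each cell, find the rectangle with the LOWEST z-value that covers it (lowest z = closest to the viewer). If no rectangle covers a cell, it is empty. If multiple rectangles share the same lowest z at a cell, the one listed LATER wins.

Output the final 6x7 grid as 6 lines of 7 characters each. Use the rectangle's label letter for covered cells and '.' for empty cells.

AAA....
AAA.BBB
CCCCCBB
CCCCCBB
CCCCCBB
.......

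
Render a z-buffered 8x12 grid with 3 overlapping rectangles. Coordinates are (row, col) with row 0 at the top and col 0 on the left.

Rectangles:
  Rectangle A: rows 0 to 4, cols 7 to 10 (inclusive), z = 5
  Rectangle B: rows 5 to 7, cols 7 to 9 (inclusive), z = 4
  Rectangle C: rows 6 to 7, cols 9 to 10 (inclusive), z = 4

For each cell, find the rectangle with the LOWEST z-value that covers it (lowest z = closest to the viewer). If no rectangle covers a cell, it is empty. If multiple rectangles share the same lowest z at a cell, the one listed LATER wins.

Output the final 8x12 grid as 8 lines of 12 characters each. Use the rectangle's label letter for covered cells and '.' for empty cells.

.......AAAA.
.......AAAA.
.......AAAA.
.......AAAA.
.......AAAA.
.......BBB..
.......BBCC.
.......BBCC.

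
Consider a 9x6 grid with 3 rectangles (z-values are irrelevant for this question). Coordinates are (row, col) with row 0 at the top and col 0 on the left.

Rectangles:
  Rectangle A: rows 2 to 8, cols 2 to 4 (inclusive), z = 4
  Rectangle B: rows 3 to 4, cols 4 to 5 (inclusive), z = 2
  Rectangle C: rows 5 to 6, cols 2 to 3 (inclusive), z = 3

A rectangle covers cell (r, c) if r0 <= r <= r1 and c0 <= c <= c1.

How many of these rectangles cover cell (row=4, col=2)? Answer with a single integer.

Answer: 1

Derivation:
Check cell (4,2):
  A: rows 2-8 cols 2-4 -> covers
  B: rows 3-4 cols 4-5 -> outside (col miss)
  C: rows 5-6 cols 2-3 -> outside (row miss)
Count covering = 1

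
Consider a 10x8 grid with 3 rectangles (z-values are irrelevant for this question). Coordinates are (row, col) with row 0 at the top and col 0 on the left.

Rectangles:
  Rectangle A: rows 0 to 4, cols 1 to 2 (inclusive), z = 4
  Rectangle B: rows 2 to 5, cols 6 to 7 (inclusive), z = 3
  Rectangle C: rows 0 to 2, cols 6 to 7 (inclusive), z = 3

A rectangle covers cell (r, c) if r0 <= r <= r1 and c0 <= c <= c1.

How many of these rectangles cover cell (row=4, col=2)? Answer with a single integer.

Answer: 1

Derivation:
Check cell (4,2):
  A: rows 0-4 cols 1-2 -> covers
  B: rows 2-5 cols 6-7 -> outside (col miss)
  C: rows 0-2 cols 6-7 -> outside (row miss)
Count covering = 1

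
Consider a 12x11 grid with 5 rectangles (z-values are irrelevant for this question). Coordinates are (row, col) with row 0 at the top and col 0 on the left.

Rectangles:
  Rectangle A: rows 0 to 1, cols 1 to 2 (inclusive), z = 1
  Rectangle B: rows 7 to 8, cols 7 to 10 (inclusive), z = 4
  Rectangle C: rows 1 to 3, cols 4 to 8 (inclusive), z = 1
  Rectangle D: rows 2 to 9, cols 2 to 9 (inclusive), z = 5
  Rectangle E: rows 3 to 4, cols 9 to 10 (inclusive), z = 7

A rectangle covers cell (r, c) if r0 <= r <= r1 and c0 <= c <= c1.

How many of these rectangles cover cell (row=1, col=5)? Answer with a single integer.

Check cell (1,5):
  A: rows 0-1 cols 1-2 -> outside (col miss)
  B: rows 7-8 cols 7-10 -> outside (row miss)
  C: rows 1-3 cols 4-8 -> covers
  D: rows 2-9 cols 2-9 -> outside (row miss)
  E: rows 3-4 cols 9-10 -> outside (row miss)
Count covering = 1

Answer: 1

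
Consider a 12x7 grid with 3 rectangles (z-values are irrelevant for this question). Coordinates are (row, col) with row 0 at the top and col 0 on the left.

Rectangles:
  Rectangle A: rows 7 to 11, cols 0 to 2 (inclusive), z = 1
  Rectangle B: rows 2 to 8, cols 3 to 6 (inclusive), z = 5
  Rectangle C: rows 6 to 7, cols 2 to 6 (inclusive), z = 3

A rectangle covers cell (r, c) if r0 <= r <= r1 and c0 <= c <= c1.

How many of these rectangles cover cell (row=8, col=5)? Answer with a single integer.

Answer: 1

Derivation:
Check cell (8,5):
  A: rows 7-11 cols 0-2 -> outside (col miss)
  B: rows 2-8 cols 3-6 -> covers
  C: rows 6-7 cols 2-6 -> outside (row miss)
Count covering = 1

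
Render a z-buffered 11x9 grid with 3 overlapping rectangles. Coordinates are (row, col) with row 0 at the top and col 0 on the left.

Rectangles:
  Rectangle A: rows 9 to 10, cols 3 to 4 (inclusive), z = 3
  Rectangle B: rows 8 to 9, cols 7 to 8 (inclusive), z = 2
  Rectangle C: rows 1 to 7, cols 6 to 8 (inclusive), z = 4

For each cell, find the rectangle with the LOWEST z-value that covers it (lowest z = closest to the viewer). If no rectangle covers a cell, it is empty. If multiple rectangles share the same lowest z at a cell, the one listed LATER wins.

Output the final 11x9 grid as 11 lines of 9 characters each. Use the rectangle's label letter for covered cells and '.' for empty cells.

.........
......CCC
......CCC
......CCC
......CCC
......CCC
......CCC
......CCC
.......BB
...AA..BB
...AA....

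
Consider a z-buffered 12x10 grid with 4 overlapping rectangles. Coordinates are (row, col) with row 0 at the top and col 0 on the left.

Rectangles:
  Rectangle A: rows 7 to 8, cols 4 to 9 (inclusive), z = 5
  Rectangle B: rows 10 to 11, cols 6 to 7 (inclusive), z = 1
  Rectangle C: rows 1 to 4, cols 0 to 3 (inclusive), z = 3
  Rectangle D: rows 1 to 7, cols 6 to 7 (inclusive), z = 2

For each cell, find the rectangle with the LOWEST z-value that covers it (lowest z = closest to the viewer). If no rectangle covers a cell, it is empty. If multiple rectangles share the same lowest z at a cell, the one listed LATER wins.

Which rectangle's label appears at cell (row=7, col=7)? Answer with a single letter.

Check cell (7,7):
  A: rows 7-8 cols 4-9 z=5 -> covers; best now A (z=5)
  B: rows 10-11 cols 6-7 -> outside (row miss)
  C: rows 1-4 cols 0-3 -> outside (row miss)
  D: rows 1-7 cols 6-7 z=2 -> covers; best now D (z=2)
Winner: D at z=2

Answer: D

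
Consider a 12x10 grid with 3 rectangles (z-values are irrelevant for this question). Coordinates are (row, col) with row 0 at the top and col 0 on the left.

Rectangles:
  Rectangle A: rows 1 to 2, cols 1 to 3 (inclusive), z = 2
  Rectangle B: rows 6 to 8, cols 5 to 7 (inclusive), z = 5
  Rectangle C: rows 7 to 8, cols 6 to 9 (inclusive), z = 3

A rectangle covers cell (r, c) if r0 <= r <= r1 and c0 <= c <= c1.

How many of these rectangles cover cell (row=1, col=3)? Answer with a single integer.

Answer: 1

Derivation:
Check cell (1,3):
  A: rows 1-2 cols 1-3 -> covers
  B: rows 6-8 cols 5-7 -> outside (row miss)
  C: rows 7-8 cols 6-9 -> outside (row miss)
Count covering = 1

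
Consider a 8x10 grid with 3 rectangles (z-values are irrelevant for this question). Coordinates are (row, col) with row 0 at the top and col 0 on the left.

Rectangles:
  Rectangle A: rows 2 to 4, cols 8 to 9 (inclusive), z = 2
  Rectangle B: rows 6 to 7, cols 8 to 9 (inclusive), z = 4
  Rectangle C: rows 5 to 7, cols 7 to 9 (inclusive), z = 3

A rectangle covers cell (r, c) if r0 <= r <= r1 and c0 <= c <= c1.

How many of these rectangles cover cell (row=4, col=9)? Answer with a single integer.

Answer: 1

Derivation:
Check cell (4,9):
  A: rows 2-4 cols 8-9 -> covers
  B: rows 6-7 cols 8-9 -> outside (row miss)
  C: rows 5-7 cols 7-9 -> outside (row miss)
Count covering = 1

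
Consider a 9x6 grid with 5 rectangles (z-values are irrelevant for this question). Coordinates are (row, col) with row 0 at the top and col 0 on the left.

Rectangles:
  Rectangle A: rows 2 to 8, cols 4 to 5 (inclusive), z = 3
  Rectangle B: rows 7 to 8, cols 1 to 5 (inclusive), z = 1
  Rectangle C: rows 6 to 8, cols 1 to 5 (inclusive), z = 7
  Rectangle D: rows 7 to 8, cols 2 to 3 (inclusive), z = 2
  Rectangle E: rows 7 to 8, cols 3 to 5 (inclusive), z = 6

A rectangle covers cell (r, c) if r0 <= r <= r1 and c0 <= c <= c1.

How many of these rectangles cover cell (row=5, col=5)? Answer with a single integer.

Answer: 1

Derivation:
Check cell (5,5):
  A: rows 2-8 cols 4-5 -> covers
  B: rows 7-8 cols 1-5 -> outside (row miss)
  C: rows 6-8 cols 1-5 -> outside (row miss)
  D: rows 7-8 cols 2-3 -> outside (row miss)
  E: rows 7-8 cols 3-5 -> outside (row miss)
Count covering = 1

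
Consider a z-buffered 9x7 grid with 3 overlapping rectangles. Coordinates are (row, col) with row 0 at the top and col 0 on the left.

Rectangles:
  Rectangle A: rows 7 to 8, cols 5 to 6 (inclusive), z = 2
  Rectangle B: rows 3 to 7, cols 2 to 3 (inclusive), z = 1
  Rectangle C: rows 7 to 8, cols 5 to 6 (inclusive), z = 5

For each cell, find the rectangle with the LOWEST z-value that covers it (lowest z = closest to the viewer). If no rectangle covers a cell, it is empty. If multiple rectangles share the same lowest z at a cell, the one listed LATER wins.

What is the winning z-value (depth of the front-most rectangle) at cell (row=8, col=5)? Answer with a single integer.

Check cell (8,5):
  A: rows 7-8 cols 5-6 z=2 -> covers; best now A (z=2)
  B: rows 3-7 cols 2-3 -> outside (row miss)
  C: rows 7-8 cols 5-6 z=5 -> covers; best now A (z=2)
Winner: A at z=2

Answer: 2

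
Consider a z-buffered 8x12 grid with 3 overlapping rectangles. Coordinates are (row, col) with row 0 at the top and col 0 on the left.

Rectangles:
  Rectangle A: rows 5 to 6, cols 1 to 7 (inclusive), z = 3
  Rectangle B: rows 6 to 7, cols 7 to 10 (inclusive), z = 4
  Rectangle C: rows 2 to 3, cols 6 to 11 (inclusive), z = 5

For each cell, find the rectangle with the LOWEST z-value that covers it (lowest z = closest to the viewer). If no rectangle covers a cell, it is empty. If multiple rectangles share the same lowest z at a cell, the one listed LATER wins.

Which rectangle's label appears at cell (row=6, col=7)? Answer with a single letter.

Check cell (6,7):
  A: rows 5-6 cols 1-7 z=3 -> covers; best now A (z=3)
  B: rows 6-7 cols 7-10 z=4 -> covers; best now A (z=3)
  C: rows 2-3 cols 6-11 -> outside (row miss)
Winner: A at z=3

Answer: A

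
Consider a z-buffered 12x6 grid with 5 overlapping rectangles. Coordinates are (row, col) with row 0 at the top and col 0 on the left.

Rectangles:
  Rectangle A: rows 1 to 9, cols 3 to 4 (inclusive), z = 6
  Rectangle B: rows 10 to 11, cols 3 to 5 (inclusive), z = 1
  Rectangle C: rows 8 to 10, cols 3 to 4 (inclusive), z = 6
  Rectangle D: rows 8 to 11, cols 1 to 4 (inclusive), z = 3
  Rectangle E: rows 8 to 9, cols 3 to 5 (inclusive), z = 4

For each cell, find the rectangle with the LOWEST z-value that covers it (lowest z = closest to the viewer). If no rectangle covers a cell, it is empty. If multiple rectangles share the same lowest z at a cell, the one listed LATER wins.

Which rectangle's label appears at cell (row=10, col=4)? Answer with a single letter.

Answer: B

Derivation:
Check cell (10,4):
  A: rows 1-9 cols 3-4 -> outside (row miss)
  B: rows 10-11 cols 3-5 z=1 -> covers; best now B (z=1)
  C: rows 8-10 cols 3-4 z=6 -> covers; best now B (z=1)
  D: rows 8-11 cols 1-4 z=3 -> covers; best now B (z=1)
  E: rows 8-9 cols 3-5 -> outside (row miss)
Winner: B at z=1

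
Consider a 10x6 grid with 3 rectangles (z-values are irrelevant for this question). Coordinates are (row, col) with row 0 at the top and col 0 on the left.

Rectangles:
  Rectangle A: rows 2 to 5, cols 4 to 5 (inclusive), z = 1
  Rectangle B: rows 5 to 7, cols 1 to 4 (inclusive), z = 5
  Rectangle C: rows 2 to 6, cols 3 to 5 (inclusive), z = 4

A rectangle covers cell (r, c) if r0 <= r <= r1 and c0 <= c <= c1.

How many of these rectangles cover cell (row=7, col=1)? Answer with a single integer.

Check cell (7,1):
  A: rows 2-5 cols 4-5 -> outside (row miss)
  B: rows 5-7 cols 1-4 -> covers
  C: rows 2-6 cols 3-5 -> outside (row miss)
Count covering = 1

Answer: 1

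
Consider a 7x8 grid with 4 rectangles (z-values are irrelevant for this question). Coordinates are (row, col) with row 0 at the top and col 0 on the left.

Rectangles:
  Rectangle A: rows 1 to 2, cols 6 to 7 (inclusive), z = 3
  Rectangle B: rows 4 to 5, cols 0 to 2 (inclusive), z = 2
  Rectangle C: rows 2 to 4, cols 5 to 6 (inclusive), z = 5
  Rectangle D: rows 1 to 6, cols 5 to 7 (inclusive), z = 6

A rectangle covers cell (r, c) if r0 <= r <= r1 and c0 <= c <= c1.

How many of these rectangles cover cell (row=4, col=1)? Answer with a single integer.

Answer: 1

Derivation:
Check cell (4,1):
  A: rows 1-2 cols 6-7 -> outside (row miss)
  B: rows 4-5 cols 0-2 -> covers
  C: rows 2-4 cols 5-6 -> outside (col miss)
  D: rows 1-6 cols 5-7 -> outside (col miss)
Count covering = 1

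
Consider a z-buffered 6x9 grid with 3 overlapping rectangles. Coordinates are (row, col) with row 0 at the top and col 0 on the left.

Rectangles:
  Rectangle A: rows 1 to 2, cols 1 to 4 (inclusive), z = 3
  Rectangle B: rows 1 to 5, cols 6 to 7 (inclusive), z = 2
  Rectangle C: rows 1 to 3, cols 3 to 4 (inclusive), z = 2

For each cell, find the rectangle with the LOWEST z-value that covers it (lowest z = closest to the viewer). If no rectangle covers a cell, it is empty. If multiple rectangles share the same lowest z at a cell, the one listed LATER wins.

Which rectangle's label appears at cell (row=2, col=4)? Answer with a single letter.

Answer: C

Derivation:
Check cell (2,4):
  A: rows 1-2 cols 1-4 z=3 -> covers; best now A (z=3)
  B: rows 1-5 cols 6-7 -> outside (col miss)
  C: rows 1-3 cols 3-4 z=2 -> covers; best now C (z=2)
Winner: C at z=2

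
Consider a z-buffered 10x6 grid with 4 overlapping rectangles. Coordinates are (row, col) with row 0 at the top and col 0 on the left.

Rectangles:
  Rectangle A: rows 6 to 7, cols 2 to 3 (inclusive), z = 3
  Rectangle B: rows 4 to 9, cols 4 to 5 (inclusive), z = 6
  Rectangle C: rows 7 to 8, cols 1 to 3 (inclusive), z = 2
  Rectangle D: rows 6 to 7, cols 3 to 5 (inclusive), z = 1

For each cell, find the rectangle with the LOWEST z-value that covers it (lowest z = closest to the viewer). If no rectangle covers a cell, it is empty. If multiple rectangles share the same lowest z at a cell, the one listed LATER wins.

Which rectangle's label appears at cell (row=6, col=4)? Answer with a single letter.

Answer: D

Derivation:
Check cell (6,4):
  A: rows 6-7 cols 2-3 -> outside (col miss)
  B: rows 4-9 cols 4-5 z=6 -> covers; best now B (z=6)
  C: rows 7-8 cols 1-3 -> outside (row miss)
  D: rows 6-7 cols 3-5 z=1 -> covers; best now D (z=1)
Winner: D at z=1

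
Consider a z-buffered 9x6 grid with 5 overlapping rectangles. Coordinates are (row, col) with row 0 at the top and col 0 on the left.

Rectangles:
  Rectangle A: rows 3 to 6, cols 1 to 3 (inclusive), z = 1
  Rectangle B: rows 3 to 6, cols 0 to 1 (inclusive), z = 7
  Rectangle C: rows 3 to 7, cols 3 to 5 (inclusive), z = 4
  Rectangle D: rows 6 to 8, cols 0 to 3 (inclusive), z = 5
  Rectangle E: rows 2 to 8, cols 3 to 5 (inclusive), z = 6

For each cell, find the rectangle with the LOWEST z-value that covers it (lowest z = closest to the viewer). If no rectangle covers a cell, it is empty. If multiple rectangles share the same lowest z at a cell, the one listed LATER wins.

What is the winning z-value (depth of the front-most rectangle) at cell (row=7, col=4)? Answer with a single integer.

Answer: 4

Derivation:
Check cell (7,4):
  A: rows 3-6 cols 1-3 -> outside (row miss)
  B: rows 3-6 cols 0-1 -> outside (row miss)
  C: rows 3-7 cols 3-5 z=4 -> covers; best now C (z=4)
  D: rows 6-8 cols 0-3 -> outside (col miss)
  E: rows 2-8 cols 3-5 z=6 -> covers; best now C (z=4)
Winner: C at z=4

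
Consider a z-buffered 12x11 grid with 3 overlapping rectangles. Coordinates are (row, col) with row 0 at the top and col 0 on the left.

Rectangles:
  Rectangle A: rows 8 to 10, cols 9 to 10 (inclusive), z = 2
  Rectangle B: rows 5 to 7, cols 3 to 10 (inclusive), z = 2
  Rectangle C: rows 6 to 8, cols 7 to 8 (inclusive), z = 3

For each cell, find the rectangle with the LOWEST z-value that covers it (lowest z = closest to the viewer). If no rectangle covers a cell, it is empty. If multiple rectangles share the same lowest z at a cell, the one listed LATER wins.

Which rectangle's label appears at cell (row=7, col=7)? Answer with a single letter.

Answer: B

Derivation:
Check cell (7,7):
  A: rows 8-10 cols 9-10 -> outside (row miss)
  B: rows 5-7 cols 3-10 z=2 -> covers; best now B (z=2)
  C: rows 6-8 cols 7-8 z=3 -> covers; best now B (z=2)
Winner: B at z=2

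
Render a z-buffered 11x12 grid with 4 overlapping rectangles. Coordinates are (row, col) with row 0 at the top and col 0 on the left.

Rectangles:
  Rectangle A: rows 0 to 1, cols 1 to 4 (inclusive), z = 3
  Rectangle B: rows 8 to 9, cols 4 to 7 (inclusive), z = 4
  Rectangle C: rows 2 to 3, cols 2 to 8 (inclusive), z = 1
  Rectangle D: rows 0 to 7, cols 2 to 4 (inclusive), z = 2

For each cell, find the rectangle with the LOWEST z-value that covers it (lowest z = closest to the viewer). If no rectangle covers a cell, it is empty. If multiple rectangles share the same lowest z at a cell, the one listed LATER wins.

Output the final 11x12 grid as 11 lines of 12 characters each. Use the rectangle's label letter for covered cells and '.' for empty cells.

.ADDD.......
.ADDD.......
..CCCCCCC...
..CCCCCCC...
..DDD.......
..DDD.......
..DDD.......
..DDD.......
....BBBB....
....BBBB....
............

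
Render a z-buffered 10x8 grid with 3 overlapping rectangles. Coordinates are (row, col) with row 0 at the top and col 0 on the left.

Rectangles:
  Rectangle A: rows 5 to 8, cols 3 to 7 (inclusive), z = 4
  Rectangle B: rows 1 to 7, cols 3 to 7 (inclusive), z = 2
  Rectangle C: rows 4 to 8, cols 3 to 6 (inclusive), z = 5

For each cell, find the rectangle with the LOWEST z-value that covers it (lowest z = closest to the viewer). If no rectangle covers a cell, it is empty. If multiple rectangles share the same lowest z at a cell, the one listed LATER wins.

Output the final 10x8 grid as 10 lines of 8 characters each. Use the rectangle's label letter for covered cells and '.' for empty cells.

........
...BBBBB
...BBBBB
...BBBBB
...BBBBB
...BBBBB
...BBBBB
...BBBBB
...AAAAA
........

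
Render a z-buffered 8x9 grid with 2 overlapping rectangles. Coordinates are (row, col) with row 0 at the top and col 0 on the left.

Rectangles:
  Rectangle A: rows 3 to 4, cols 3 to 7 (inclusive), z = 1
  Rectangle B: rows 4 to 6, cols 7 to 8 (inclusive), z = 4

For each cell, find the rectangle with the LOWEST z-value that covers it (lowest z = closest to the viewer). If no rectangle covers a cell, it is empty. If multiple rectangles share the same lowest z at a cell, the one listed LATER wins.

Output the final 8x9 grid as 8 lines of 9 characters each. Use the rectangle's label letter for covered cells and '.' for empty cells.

.........
.........
.........
...AAAAA.
...AAAAAB
.......BB
.......BB
.........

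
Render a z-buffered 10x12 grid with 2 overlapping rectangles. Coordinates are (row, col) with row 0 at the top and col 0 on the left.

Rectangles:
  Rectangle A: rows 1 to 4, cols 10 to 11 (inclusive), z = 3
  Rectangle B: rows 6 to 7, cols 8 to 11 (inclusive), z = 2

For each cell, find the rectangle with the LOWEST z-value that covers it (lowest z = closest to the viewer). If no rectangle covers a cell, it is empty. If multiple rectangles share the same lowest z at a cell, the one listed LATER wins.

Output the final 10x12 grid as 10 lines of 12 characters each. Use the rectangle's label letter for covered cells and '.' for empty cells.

............
..........AA
..........AA
..........AA
..........AA
............
........BBBB
........BBBB
............
............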